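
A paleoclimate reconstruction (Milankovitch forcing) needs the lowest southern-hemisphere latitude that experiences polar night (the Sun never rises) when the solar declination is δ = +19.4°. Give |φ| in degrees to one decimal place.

|φ| = 70.6°

Polar night requires cos H₀ = −tan φ tan δ ≥ 1, i.e. tan φ tan δ ≤ −1.
The boundary is |tan φ| · |tan δ| = 1, so |φ| = 90° − |δ| = 90° − 19.4° = 70.6° in the southern hemisphere.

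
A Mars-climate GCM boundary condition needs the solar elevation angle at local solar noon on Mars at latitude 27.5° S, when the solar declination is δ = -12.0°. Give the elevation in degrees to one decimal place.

74.5°

At local noon the hour angle is zero, so the zenith angle equals |φ − δ| = |-27.5° − (-12.000°)| = 15.500°.
Elevation = 90° − 15.500° = 74.5°.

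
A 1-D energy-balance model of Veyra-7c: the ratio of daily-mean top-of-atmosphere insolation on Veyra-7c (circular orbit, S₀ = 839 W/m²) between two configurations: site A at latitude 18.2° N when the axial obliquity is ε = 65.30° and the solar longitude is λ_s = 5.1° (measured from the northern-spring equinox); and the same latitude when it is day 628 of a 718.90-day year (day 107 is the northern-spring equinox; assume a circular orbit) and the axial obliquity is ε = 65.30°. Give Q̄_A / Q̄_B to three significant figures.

Q̄_A / Q̄_B ≈ 12.8

— Configuration A (φ=+18.2°):
Solar declination: sin δ = sin ε · sin λ_s = sin 65.30° × sin 5.1° = 0.08076, so δ = +4.632°.
cos H₀ = −tan(+18.2°) tan(+4.632°) = -0.0266, H₀ = 1.5974 rad.
Bracket: H₀ sin φ sin δ + cos φ cos δ sin H₀ = 1.5974×0.31233×0.08076 + 0.94997×0.99673×0.99965 = 0.040292 + 0.946532 = 0.986824.
Q̄ = (S₀/π) × [bracket] = (839/π) × 0.986824 = 263.54 W/m².
— Configuration B (φ=+18.2°):
Solar longitude: λ_s = 360° × (628 − 107)/718.90 = 260.899°.
sin δ = sin 65.30° × sin 260.899° = -0.89707, so δ = -63.776°.
cos H₀ = −tan(+18.2°) tan(-63.776°) = 0.6675, H₀ = 0.8400 rad.
Bracket: H₀ sin φ sin δ + cos φ cos δ sin H₀ = 0.8400×0.31233×-0.89707 + 0.94997×0.44189×0.74465 = -0.235353 + 0.312591 = 0.077238.
Q̄ = (S₀/π) × [bracket] = (839/π) × 0.077238 = 20.627 W/m².
Ratio Q̄_A / Q̄_B = 263.54 / 20.627 = 12.78.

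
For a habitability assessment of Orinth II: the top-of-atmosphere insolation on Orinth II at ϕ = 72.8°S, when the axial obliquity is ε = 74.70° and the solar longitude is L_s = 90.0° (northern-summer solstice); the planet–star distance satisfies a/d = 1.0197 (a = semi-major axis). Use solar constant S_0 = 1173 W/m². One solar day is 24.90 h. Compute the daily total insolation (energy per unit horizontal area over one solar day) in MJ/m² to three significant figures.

0.00 MJ/m²

Solar declination: sin δ = sin ε · sin L_s = sin 74.70° × sin 90.0° = 0.96456, so δ = +74.700°.
cos h₀ = −tan(-72.8°) tan(+74.700°) = 11.8086 ≥ 1 ⇒ polar night, h₀ = 0 and Q̄ = 0.
Inverse-square distance factor (a/d)² = 1.0197² = 1.039788.
Daily total = Q̄ × 24.90 h × 3600 s/h = 0.00 MJ/m².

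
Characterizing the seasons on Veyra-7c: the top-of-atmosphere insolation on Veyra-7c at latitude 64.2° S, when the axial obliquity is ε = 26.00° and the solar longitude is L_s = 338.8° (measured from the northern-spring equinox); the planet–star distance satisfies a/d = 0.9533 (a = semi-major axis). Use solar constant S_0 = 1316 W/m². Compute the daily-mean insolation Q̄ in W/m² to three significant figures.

Q̄ ≈ 258 W/m²

Solar declination: sin δ = sin ε · sin L_s = sin 26.00° × sin 338.8° = -0.15853, so δ = -9.121°.
cos h₀ = −tan(-64.2°) tan(-9.121°) = -0.3321, h₀ = 1.9094 rad.
Bracket: h₀ sin ϕ sin δ + cos ϕ cos δ sin h₀ = 1.9094×-0.90032×-0.15853 + 0.43523×0.98735×0.94323 = 0.272524 + 0.405329 = 0.677853.
Inverse-square distance factor (a/d)² = 0.9533² = 0.908781.
Q̄ = (S_0/π) × 0.908781 × [bracket] = (1316/π) × 0.908781 × 0.677853 = 258.0 W/m².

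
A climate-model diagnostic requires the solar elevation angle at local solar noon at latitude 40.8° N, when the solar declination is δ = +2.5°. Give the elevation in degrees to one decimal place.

51.7°

At local noon the hour angle is zero, so the zenith angle equals |φ − δ| = |+40.8° − (+2.500°)| = 38.300°.
Elevation = 90° − 38.300° = 51.7°.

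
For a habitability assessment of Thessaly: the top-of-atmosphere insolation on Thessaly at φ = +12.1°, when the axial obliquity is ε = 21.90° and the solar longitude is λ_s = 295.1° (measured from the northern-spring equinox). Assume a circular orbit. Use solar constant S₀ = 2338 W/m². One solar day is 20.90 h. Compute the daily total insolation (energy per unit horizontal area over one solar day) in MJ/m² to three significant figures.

Solar declination: sin δ = sin ε · sin λ_s = sin 21.90° × sin 295.1° = -0.33777, so δ = -19.741°.
cos H₀ = −tan(+12.1°) tan(-19.741°) = 0.0769, H₀ = 1.4938 rad.
Bracket: H₀ sin φ sin δ + cos φ cos δ sin H₀ = 1.4938×0.20962×-0.33777 + 0.97778×0.94123×0.99704 = -0.105766 + 0.917592 = 0.811826.
Q̄ = (S₀/π) × [bracket] = (2338/π) × 0.811826 = 604.17 W/m².
Daily total = Q̄ × 20.90 h × 3600 s/h = 604.17 × 20.90 × 3600 / 10⁶ = 45.46 MJ/m².

45.5 MJ/m²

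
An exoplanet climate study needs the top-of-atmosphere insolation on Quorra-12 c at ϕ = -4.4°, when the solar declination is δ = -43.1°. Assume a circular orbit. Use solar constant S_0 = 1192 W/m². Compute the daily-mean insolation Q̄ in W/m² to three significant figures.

Q̄ ≈ 308 W/m²

cos h₀ = −tan(-4.4°) tan(-43.100°) = -0.0720, h₀ = 1.6429 rad.
Bracket: h₀ sin ϕ sin δ + cos ϕ cos δ sin h₀ = 1.6429×-0.07672×-0.68327 + 0.99705×0.73016×0.99740 = 0.086122 + 0.726113 = 0.812235.
Q̄ = (S_0/π) × [bracket] = (1192/π) × 0.812235 = 308.2 W/m².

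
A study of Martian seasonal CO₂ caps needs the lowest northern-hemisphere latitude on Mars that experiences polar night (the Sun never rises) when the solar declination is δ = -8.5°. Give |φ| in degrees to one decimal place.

|φ| = 81.5°

Polar night requires cos H₀ = −tan φ tan δ ≥ 1, i.e. tan φ tan δ ≤ −1.
The boundary is |tan φ| · |tan δ| = 1, so |φ| = 90° − |δ| = 90° − 8.5° = 81.5° in the northern hemisphere.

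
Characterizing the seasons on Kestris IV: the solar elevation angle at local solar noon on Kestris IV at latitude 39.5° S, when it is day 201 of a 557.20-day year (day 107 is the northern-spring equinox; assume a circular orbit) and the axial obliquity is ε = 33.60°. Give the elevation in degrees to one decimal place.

Solar longitude: λ_s = 360° × (201 − 107)/557.20 = 60.732°.
sin δ = sin 33.60° × sin 60.732° = 0.48275, so δ = +28.865°.
At local noon the hour angle is zero, so the zenith angle equals |φ − δ| = |-39.5° − (+28.865°)| = 68.365°.
Elevation = 90° − 68.365° = 21.6°.

21.6°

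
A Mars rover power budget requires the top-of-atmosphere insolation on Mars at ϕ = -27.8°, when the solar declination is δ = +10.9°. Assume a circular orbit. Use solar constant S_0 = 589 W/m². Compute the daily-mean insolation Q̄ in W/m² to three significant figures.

cos h₀ = −tan(-27.8°) tan(+10.900°) = 0.1015, h₀ = 1.4691 rad.
Bracket: h₀ sin ϕ sin δ + cos ϕ cos δ sin h₀ = 1.4691×-0.46639×0.18910 + 0.88458×0.98196×0.99483 = -0.129566 + 0.864131 = 0.734565.
Q̄ = (S_0/π) × [bracket] = (589/π) × 0.734565 = 137.7 W/m².

Q̄ ≈ 138 W/m²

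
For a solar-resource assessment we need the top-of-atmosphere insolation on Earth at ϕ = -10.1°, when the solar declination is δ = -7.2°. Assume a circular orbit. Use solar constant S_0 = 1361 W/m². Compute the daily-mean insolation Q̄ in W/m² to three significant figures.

cos h₀ = −tan(-10.1°) tan(-7.200°) = -0.0225, h₀ = 1.5933 rad.
Bracket: h₀ sin ϕ sin δ + cos ϕ cos δ sin h₀ = 1.5933×-0.17537×-0.12533 + 0.98450×0.99211×0.99975 = 0.035019 + 0.976488 = 1.011507.
Q̄ = (S_0/π) × [bracket] = (1361/π) × 1.011507 = 438.2 W/m².

Q̄ ≈ 438 W/m²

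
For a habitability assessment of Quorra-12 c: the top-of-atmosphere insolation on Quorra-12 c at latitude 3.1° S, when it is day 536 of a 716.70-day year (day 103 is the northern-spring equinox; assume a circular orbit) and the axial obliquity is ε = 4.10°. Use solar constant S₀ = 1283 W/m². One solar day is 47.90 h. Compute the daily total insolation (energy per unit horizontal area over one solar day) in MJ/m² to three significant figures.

Solar longitude: λ_s = 360° × (536 − 103)/716.70 = 217.497°.
sin δ = sin 4.10° × sin 217.497° = -0.04352, so δ = -2.494°.
cos H₀ = −tan(-3.1°) tan(-2.494°) = -0.0024, H₀ = 1.5732 rad.
Bracket: H₀ sin φ sin δ + cos φ cos δ sin H₀ = 1.5732×-0.05408×-0.04352 + 0.99854×0.99905×1.00000 = 0.003703 + 0.997591 = 1.001294.
Q̄ = (S₀/π) × [bracket] = (1283/π) × 1.001294 = 408.92 W/m².
Daily total = Q̄ × 47.90 h × 3600 s/h = 408.92 × 47.90 × 3600 / 10⁶ = 70.51 MJ/m².

70.5 MJ/m²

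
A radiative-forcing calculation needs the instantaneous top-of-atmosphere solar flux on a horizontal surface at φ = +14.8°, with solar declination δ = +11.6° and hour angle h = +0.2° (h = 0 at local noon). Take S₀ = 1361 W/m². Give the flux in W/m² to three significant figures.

1.36e+03 W/m²

cos θ_z = sin φ sin δ + cos φ cos δ cos h = 0.051365 + 0.947070 = 0.998435.
Flux = S₀ · cos θ_z = 1361 × 0.998435 = 1359 W/m².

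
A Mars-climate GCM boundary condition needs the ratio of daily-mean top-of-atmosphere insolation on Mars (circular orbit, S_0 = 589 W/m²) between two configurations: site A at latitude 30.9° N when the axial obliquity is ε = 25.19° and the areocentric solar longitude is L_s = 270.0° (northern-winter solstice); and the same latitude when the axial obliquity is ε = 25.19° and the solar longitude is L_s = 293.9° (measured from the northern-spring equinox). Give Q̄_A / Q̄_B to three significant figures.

— Configuration A (ϕ=+30.9°):
sin δ = sin 25.19° × sin 270.0° = -0.42562, so δ = -25.190°.
cos h₀ = −tan(+30.9°) tan(-25.190°) = 0.2815, h₀ = 1.2854 rad.
Bracket: h₀ sin ϕ sin δ + cos ϕ cos δ sin h₀ = 1.2854×0.51354×-0.42562 + 0.85806×0.90490×0.95956 = -0.280954 + 0.745059 = 0.464105.
Q̄ = (S_0/π) × [bracket] = (589/π) × 0.464105 = 87.013 W/m².
— Configuration B (ϕ=+30.9°):
Solar declination: sin δ = sin ε · sin L_s = sin 25.19° × sin 293.9° = -0.38913, so δ = -22.900°.
cos h₀ = −tan(+30.9°) tan(-22.900°) = 0.2528, h₀ = 1.3152 rad.
Bracket: h₀ sin ϕ sin δ + cos ϕ cos δ sin h₀ = 1.3152×0.51354×-0.38913 + 0.85806×0.92118×0.96752 = -0.262821 + 0.764755 = 0.501934.
Q̄ = (S_0/π) × [bracket] = (589/π) × 0.501934 = 94.105 W/m².
Ratio Q̄_A / Q̄_B = 87.013 / 94.105 = 0.9246.

Q̄_A / Q̄_B ≈ 0.925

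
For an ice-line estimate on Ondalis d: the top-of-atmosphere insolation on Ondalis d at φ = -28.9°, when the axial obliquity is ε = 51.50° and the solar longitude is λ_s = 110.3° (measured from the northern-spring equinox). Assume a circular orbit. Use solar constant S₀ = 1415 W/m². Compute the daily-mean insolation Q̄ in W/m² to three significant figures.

Q̄ ≈ 66.1 W/m²

Solar declination: sin δ = sin ε · sin λ_s = sin 51.50° × sin 110.3° = 0.73400, so δ = +47.223°.
cos H₀ = −tan(-28.9°) tan(+47.223°) = 0.5966, H₀ = 0.9315 rad.
Bracket: H₀ sin φ sin δ + cos φ cos δ sin H₀ = 0.9315×-0.48328×0.73400 + 0.87546×0.67915×0.80253 = -0.330429 + 0.477159 = 0.146730.
Q̄ = (S₀/π) × [bracket] = (1415/π) × 0.146730 = 66.09 W/m².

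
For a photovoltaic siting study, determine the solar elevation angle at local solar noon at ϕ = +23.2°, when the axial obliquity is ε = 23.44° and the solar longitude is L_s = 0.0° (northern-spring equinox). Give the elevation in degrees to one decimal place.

66.8°

Solar declination: sin δ = sin ε · sin L_s = sin 23.44° × sin 0.0° = 0.00000, so δ = +0.000°.
At local noon the hour angle is zero, so the zenith angle equals |ϕ − δ| = |+23.2° − (+0.000°)| = 23.200°.
Elevation = 90° − 23.200° = 66.8°.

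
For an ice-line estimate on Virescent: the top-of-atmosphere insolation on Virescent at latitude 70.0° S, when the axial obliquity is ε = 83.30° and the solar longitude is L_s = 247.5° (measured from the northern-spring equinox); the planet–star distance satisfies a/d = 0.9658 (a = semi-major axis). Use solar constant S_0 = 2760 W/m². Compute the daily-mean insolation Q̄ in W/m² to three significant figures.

Solar declination: sin δ = sin ε · sin L_s = sin 83.30° × sin 247.5° = -0.91757, so δ = -66.573°.
cos h₀ = −tan(-70.0°) tan(-66.573°) = -6.3410 ≤ −1 ⇒ polar day, h₀ = π.
Bracket: h₀ sin ϕ sin δ + cos ϕ cos δ sin h₀ = 3.1416×-0.93969×-0.91757 + 0.34202×0.39757×0.00000 = 2.708786 + 0.000000 = 2.708786.
Inverse-square distance factor (a/d)² = 0.9658² = 0.932770.
Q̄ = (S_0/π) × 0.932770 × [bracket] = (2760/π) × 0.932770 × 2.708786 = 2220 W/m².

Q̄ ≈ 2.22e+03 W/m²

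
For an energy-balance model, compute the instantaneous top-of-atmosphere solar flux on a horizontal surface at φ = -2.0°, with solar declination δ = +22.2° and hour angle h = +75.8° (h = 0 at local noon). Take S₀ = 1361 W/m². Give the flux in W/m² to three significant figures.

cos θ_z = sin φ sin δ + cos φ cos δ cos h = -0.013186 + 0.226985 = 0.213799.
Flux = S₀ · cos θ_z = 1361 × 0.213799 = 291.0 W/m².

291 W/m²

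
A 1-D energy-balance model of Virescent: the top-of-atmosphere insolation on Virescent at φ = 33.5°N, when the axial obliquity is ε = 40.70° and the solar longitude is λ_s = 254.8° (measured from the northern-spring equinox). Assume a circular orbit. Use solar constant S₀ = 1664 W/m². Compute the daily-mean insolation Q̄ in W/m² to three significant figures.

Solar declination: sin δ = sin ε · sin λ_s = sin 40.70° × sin 254.8° = -0.62929, so δ = -38.997°.
cos H₀ = −tan(+33.5°) tan(-38.997°) = 0.5359, H₀ = 1.0052 rad.
Bracket: H₀ sin φ sin δ + cos φ cos δ sin H₀ = 1.0052×0.55194×-0.62929 + 0.83389×0.77717×0.84426 = -0.349136 + 0.547143 = 0.198007.
Q̄ = (S₀/π) × [bracket] = (1664/π) × 0.198007 = 104.9 W/m².

Q̄ ≈ 105 W/m²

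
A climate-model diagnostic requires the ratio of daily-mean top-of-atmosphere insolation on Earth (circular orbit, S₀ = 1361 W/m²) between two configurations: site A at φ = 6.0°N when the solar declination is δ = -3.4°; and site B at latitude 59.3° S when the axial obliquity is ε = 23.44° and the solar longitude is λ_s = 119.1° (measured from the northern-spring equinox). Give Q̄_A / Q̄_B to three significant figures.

Q̄_A / Q̄_B ≈ 9.27

— Configuration A (φ=+6.0°):
cos H₀ = −tan(+6.0°) tan(-3.400°) = 0.0062, H₀ = 1.5646 rad.
Bracket: H₀ sin φ sin δ + cos φ cos δ sin H₀ = 1.5646×0.10453×-0.05931 + 0.99452×0.99824×0.99998 = -0.009700 + 0.992750 = 0.983050.
Q̄ = (S₀/π) × [bracket] = (1361/π) × 0.983050 = 425.88 W/m².
— Configuration B (φ=-59.3°):
Solar declination: sin δ = sin ε · sin λ_s = sin 23.44° × sin 119.1° = 0.34758, so δ = +20.339°.
cos H₀ = −tan(-59.3°) tan(+20.339°) = 0.6243, H₀ = 0.8965 rad.
Bracket: H₀ sin φ sin δ + cos φ cos δ sin H₀ = 0.8965×-0.85985×0.34758 + 0.51054×0.93765×0.78118 = -0.267934 + 0.373957 = 0.106023.
Q̄ = (S₀/π) × [bracket] = (1361/π) × 0.106023 = 45.931 W/m².
Ratio Q̄_A / Q̄_B = 425.88 / 45.931 = 9.272.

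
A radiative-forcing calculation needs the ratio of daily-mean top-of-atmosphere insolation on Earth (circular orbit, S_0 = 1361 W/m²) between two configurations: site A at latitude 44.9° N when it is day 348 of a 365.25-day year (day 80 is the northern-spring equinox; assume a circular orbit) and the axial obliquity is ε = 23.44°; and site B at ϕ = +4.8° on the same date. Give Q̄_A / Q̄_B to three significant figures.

Q̄_A / Q̄_B ≈ 0.316

— Configuration A (ϕ=+44.9°):
Solar longitude: L_s = 360° × (348 − 80)/365.25 = 264.148°.
sin δ = sin 23.44° × sin 264.148° = -0.39572, so δ = -23.311°.
cos h₀ = −tan(+44.9°) tan(-23.311°) = 0.4294, h₀ = 1.1270 rad.
Bracket: h₀ sin ϕ sin δ + cos ϕ cos δ sin h₀ = 1.1270×0.70587×-0.39572 + 0.70834×0.91837×0.90312 = -0.314801 + 0.587496 = 0.272695.
Q̄ = (S_0/π) × [bracket] = (1361/π) × 0.272695 = 118.14 W/m².
— Configuration B (ϕ=+4.8°):
cos h₀ = −tan(+4.8°) tan(-23.311°) = 0.0362, h₀ = 1.5346 rad.
Bracket: h₀ sin ϕ sin δ + cos ϕ cos δ sin h₀ = 1.5346×0.08368×-0.39572 + 0.99649×0.91837×0.99935 = -0.050817 + 0.914552 = 0.863735.
Q̄ = (S_0/π) × [bracket] = (1361/π) × 0.863735 = 374.19 W/m².
Ratio Q̄_A / Q̄_B = 118.14 / 374.19 = 0.3157.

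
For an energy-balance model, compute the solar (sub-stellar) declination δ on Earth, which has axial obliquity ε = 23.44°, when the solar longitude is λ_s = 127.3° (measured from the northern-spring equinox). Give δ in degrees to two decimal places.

sin δ = sin ε · sin λ_s = sin 23.44° × sin 127.3° = 0.316430.
δ = arcsin(0.316430) = +18.45°.

δ = +18.45°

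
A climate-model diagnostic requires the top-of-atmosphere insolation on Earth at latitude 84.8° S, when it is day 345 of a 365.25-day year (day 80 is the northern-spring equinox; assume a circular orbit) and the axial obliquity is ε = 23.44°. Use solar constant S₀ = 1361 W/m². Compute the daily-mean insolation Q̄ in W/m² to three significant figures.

Q̄ ≈ 533 W/m²

Solar longitude: λ_s = 360° × (345 − 80)/365.25 = 261.191°.
sin δ = sin 23.44° × sin 261.191° = -0.39310, so δ = -23.147°.
cos H₀ = −tan(-84.8°) tan(-23.147°) = -4.6976 ≤ −1 ⇒ polar day, H₀ = π.
Bracket: H₀ sin φ sin δ + cos φ cos δ sin H₀ = 3.1416×-0.99588×-0.39310 + 0.09063×0.91950×0.00000 = 1.229875 + 0.000000 = 1.229875.
Q̄ = (S₀/π) × [bracket] = (1361/π) × 1.229875 = 532.8 W/m².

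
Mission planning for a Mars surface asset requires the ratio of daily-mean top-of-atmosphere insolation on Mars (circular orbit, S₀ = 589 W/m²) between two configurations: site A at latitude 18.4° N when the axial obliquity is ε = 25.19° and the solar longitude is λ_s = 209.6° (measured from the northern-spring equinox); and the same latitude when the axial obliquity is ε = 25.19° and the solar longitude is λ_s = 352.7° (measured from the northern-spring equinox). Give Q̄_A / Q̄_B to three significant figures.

— Configuration A (φ=+18.4°):
Solar declination: sin δ = sin ε · sin λ_s = sin 25.19° × sin 209.6° = -0.21023, so δ = -12.136°.
cos H₀ = −tan(+18.4°) tan(-12.136°) = 0.0715, H₀ = 1.4992 rad.
Bracket: H₀ sin φ sin δ + cos φ cos δ sin H₀ = 1.4992×0.31565×-0.21023 + 0.94888×0.97765×0.99744 = -0.099486 + 0.925298 = 0.825812.
Q̄ = (S₀/π) × [bracket] = (589/π) × 0.825812 = 154.83 W/m².
— Configuration B (φ=+18.4°):
Solar declination: sin δ = sin ε · sin λ_s = sin 25.19° × sin 352.7° = -0.05408, so δ = -3.100°.
cos H₀ = −tan(+18.4°) tan(-3.100°) = 0.0180, H₀ = 1.5528 rad.
Bracket: H₀ sin φ sin δ + cos φ cos δ sin H₀ = 1.5528×0.31565×-0.05408 + 0.94888×0.99854×0.99984 = -0.026507 + 0.947343 = 0.920836.
Q̄ = (S₀/π) × [bracket] = (589/π) × 0.920836 = 172.64 W/m².
Ratio Q̄_A / Q̄_B = 154.83 / 172.64 = 0.8968.

Q̄_A / Q̄_B ≈ 0.897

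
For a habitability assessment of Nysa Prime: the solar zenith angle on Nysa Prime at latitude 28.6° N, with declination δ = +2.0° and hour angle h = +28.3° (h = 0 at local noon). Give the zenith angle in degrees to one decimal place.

θ_z = 37.9°

cos θ_z = sin φ sin δ + cos φ cos δ cos h = 0.016706 + 0.772573 = 0.789279.
θ_z = arccos(0.789279) = 37.9°.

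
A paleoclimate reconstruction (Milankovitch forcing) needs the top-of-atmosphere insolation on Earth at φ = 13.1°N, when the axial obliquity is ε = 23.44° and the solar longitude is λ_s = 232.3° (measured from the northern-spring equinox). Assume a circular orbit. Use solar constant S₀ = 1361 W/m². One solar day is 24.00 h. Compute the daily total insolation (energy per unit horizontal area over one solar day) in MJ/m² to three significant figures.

30.5 MJ/m²

Solar declination: sin δ = sin ε · sin λ_s = sin 23.44° × sin 232.3° = -0.31474, so δ = -18.345°.
cos H₀ = −tan(+13.1°) tan(-18.345°) = 0.0772, H₀ = 1.4936 rad.
Bracket: H₀ sin φ sin δ + cos φ cos δ sin H₀ = 1.4936×0.22665×-0.31474 + 0.97398×0.94918×0.99702 = -0.106547 + 0.921727 = 0.815180.
Q̄ = (S₀/π) × [bracket] = (1361/π) × 0.815180 = 353.15 W/m².
Daily total = Q̄ × 24.00 h × 3600 s/h = 353.15 × 24.00 × 3600 / 10⁶ = 30.51 MJ/m².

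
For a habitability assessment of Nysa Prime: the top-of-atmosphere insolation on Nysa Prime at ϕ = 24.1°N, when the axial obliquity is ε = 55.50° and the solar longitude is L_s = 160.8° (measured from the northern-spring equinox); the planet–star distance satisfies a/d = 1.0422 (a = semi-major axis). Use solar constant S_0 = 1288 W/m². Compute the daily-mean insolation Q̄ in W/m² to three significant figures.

Solar declination: sin δ = sin ε · sin L_s = sin 55.50° × sin 160.8° = 0.27103, so δ = +15.725°.
cos h₀ = −tan(+24.1°) tan(+15.725°) = -0.1260, h₀ = 1.6971 rad.
Bracket: h₀ sin ϕ sin δ + cos ϕ cos δ sin h₀ = 1.6971×0.40833×0.27103 + 0.91283×0.96257×0.99204 = 0.187818 + 0.871669 = 1.059487.
Inverse-square distance factor (a/d)² = 1.0422² = 1.086181.
Q̄ = (S_0/π) × 1.086181 × [bracket] = (1288/π) × 1.086181 × 1.059487 = 471.8 W/m².

Q̄ ≈ 472 W/m²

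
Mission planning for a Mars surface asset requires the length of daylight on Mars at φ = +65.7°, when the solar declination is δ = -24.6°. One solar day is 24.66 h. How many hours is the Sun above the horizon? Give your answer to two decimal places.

cos H₀ = −tan φ · tan δ = 1.0140 ≥ 1, so the Sun never rises (polar night) and H₀ = 0.
Daylight = 2H₀/(2π) × 24.66 h = (0.0000/π) × 24.66 = 0.00 h.

0.00 h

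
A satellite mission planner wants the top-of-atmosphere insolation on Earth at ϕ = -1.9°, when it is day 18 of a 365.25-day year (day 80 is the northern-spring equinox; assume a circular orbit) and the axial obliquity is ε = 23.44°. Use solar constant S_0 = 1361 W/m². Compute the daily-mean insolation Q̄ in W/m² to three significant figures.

Solar longitude: L_s = 360° × (18 − 80)/365.25 = -61.109°, i.e. -61.109° + 360° = 298.891°.
sin δ = sin 23.44° × sin 298.891° = -0.34828, so δ = -20.382°.
cos h₀ = −tan(-1.9°) tan(-20.382°) = -0.0123, h₀ = 1.5831 rad.
Bracket: h₀ sin ϕ sin δ + cos ϕ cos δ sin h₀ = 1.5831×-0.03316×-0.34828 + 0.99945×0.93739×0.99992 = 0.018283 + 0.936799 = 0.955082.
Q̄ = (S_0/π) × [bracket] = (1361/π) × 0.955082 = 413.8 W/m².

Q̄ ≈ 414 W/m²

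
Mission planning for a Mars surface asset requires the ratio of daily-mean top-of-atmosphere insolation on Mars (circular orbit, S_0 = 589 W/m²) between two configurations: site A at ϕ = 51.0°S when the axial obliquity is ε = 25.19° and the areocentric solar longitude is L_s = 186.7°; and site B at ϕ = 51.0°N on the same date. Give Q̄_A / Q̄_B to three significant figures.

— Configuration A (ϕ=-51.0°):
sin δ = sin 25.19° × sin 186.7° = -0.04966, so δ = -2.846°.
cos h₀ = −tan(-51.0°) tan(-2.846°) = -0.0614, h₀ = 1.6322 rad.
Bracket: h₀ sin ϕ sin δ + cos ϕ cos δ sin h₀ = 1.6322×-0.77715×-0.04966 + 0.62932×0.99877×0.99811 = 0.062992 + 0.627358 = 0.690350.
Q̄ = (S_0/π) × [bracket] = (589/π) × 0.690350 = 129.43 W/m².
— Configuration B (ϕ=+51.0°):
cos h₀ = −tan(+51.0°) tan(-2.846°) = 0.0614, h₀ = 1.5094 rad.
Bracket: h₀ sin ϕ sin δ + cos ϕ cos δ sin h₀ = 1.5094×0.77715×-0.04966 + 0.62932×0.99877×0.99811 = -0.058253 + 0.627358 = 0.569105.
Q̄ = (S_0/π) × [bracket] = (589/π) × 0.569105 = 106.70 W/m².
Ratio Q̄_A / Q̄_B = 129.43 / 106.70 = 1.213.

Q̄_A / Q̄_B ≈ 1.21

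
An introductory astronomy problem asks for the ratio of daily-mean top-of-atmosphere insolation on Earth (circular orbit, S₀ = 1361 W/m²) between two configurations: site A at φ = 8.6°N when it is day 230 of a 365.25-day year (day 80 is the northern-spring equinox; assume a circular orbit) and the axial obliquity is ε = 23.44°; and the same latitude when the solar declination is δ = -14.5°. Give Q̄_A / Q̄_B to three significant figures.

Q̄_A / Q̄_B ≈ 1.13

— Configuration A (φ=+8.6°):
Solar longitude: λ_s = 360° × (230 − 80)/365.25 = 147.844°.
sin δ = sin 23.44° × sin 147.844° = 0.21171, so δ = +12.223°.
cos H₀ = −tan(+8.6°) tan(+12.223°) = -0.0328, H₀ = 1.6036 rad.
Bracket: H₀ sin φ sin δ + cos φ cos δ sin H₀ = 1.6036×0.14954×0.21171 + 0.98876×0.97733×0.99946 = 0.050769 + 0.965823 = 1.016592.
Q̄ = (S₀/π) × [bracket] = (1361/π) × 1.016592 = 440.41 W/m².
— Configuration B (φ=+8.6°):
cos H₀ = −tan(+8.6°) tan(-14.500°) = 0.0391, H₀ = 1.5317 rad.
Bracket: H₀ sin φ sin δ + cos φ cos δ sin H₀ = 1.5317×0.14954×-0.25038 + 0.98876×0.96815×0.99923 = -0.057350 + 0.956531 = 0.899181.
Q̄ = (S₀/π) × [bracket] = (1361/π) × 0.899181 = 389.54 W/m².
Ratio Q̄_A / Q̄_B = 440.41 / 389.54 = 1.131.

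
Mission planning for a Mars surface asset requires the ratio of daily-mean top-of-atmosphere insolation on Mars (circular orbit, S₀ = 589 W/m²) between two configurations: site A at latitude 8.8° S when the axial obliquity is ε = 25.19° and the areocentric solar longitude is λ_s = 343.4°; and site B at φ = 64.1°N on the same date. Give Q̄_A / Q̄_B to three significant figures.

— Configuration A (φ=-8.8°):
sin δ = sin 25.19° × sin 343.4° = -0.12160, so δ = -6.984°.
cos H₀ = −tan(-8.8°) tan(-6.984°) = -0.0190, H₀ = 1.5898 rad.
Bracket: H₀ sin φ sin δ + cos φ cos δ sin H₀ = 1.5898×-0.15299×-0.12160 + 0.98823×0.99258×0.99982 = 0.029576 + 0.980721 = 1.010297.
Q̄ = (S₀/π) × [bracket] = (589/π) × 1.010297 = 189.42 W/m².
— Configuration B (φ=+64.1°):
cos H₀ = −tan(+64.1°) tan(-6.984°) = 0.2523, H₀ = 1.3158 rad.
Bracket: H₀ sin φ sin δ + cos φ cos δ sin H₀ = 1.3158×0.89956×-0.12160 + 0.43680×0.99258×0.96765 = -0.143931 + 0.419533 = 0.275602.
Q̄ = (S₀/π) × [bracket] = (589/π) × 0.275602 = 51.671 W/m².
Ratio Q̄_A / Q̄_B = 189.42 / 51.671 = 3.666.

Q̄_A / Q̄_B ≈ 3.67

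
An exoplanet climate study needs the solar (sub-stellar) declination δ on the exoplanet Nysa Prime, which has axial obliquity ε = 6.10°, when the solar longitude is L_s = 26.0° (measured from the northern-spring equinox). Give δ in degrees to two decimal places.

δ = +2.67°

sin δ = sin ε · sin L_s = sin 6.10° × sin 26.0° = 0.046583.
δ = arcsin(0.046583) = +2.67°.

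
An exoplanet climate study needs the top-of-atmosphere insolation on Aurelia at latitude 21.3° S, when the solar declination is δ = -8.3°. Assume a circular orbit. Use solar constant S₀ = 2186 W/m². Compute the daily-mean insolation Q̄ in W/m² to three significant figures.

cos H₀ = −tan(-21.3°) tan(-8.300°) = -0.0569, H₀ = 1.6277 rad.
Bracket: H₀ sin φ sin δ + cos φ cos δ sin H₀ = 1.6277×-0.36325×-0.14436 + 0.93169×0.98953×0.99838 = 0.085355 + 0.920442 = 1.005797.
Q̄ = (S₀/π) × [bracket] = (2186/π) × 1.005797 = 699.9 W/m².

Q̄ ≈ 700 W/m²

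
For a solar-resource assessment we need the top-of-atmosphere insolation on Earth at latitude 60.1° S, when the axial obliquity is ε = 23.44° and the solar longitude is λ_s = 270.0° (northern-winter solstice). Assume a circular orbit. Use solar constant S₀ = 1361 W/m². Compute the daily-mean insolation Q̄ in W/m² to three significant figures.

Solar declination: sin δ = sin ε · sin λ_s = sin 23.44° × sin 270.0° = -0.39779, so δ = -23.440°.
cos H₀ = −tan(-60.1°) tan(-23.440°) = -0.7540, H₀ = 2.4249 rad.
Bracket: H₀ sin φ sin δ + cos φ cos δ sin H₀ = 2.4249×-0.86690×-0.39779 + 0.49849×0.91748×0.65688 = 0.836213 + 0.300427 = 1.136640.
Q̄ = (S₀/π) × [bracket] = (1361/π) × 1.136640 = 492.4 W/m².

Q̄ ≈ 492 W/m²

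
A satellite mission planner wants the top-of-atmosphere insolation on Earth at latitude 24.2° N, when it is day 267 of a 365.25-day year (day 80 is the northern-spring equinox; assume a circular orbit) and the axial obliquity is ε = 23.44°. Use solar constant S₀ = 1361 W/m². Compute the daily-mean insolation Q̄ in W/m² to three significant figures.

Solar longitude: λ_s = 360° × (267 − 80)/365.25 = 184.312°.
sin δ = sin 23.44° × sin 184.312° = -0.02991, so δ = -1.714°.
cos H₀ = −tan(+24.2°) tan(-1.714°) = 0.0134, H₀ = 1.5573 rad.
Bracket: H₀ sin φ sin δ + cos φ cos δ sin H₀ = 1.5573×0.40992×-0.02991 + 0.91212×0.99955×0.99991 = -0.019094 + 0.911627 = 0.892533.
Q̄ = (S₀/π) × [bracket] = (1361/π) × 0.892533 = 386.7 W/m².

Q̄ ≈ 387 W/m²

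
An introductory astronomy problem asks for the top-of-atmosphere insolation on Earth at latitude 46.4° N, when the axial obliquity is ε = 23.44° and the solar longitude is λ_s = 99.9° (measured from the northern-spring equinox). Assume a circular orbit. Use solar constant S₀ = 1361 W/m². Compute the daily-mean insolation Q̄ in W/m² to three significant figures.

Q̄ ≈ 496 W/m²

Solar declination: sin δ = sin ε · sin λ_s = sin 23.44° × sin 99.9° = 0.39187, so δ = +23.071°.
cos H₀ = −tan(+46.4°) tan(+23.071°) = -0.4473, H₀ = 2.0345 rad.
Bracket: H₀ sin φ sin δ + cos φ cos δ sin H₀ = 2.0345×0.72417×0.39187 + 0.68962×0.92002×0.89440 = 0.577351 + 0.567465 = 1.144816.
Q̄ = (S₀/π) × [bracket] = (1361/π) × 1.144816 = 496.0 W/m².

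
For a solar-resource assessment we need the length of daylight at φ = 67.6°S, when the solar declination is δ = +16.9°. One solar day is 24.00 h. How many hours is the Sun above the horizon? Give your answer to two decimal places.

5.67 h

cos H₀ = −tan φ · tan δ = −tan(-67.6°) × tan(+16.900°) = 0.7371, so H₀ = 0.7420 rad = 42.51°.
Daylight = 2H₀/(2π) × 24.00 h = (0.7420/π) × 24.00 = 5.67 h.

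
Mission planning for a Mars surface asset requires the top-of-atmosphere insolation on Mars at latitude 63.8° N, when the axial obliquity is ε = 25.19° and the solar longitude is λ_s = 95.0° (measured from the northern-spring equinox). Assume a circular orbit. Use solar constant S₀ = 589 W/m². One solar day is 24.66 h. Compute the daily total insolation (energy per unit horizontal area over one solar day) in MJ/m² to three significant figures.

Solar declination: sin δ = sin ε · sin λ_s = sin 25.19° × sin 95.0° = 0.42400, so δ = +25.087°.
cos H₀ = −tan(+63.8°) tan(+25.087°) = -0.9514, H₀ = 2.8287 rad.
Bracket: H₀ sin φ sin δ + cos φ cos δ sin H₀ = 2.8287×0.89726×0.42400 + 0.44151×0.90566×0.30782 = 1.076146 + 0.123084 = 1.199230.
Q̄ = (S₀/π) × [bracket] = (589/π) × 1.199230 = 224.84 W/m².
Daily total = Q̄ × 24.66 h × 3600 s/h = 224.84 × 24.66 × 3600 / 10⁶ = 19.96 MJ/m².

20.0 MJ/m²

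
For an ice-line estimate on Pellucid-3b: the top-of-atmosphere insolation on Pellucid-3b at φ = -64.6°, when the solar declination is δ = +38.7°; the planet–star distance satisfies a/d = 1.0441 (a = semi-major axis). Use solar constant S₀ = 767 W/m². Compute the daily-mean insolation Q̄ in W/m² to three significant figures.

Q̄ ≈ 0.00 W/m²

cos H₀ = −tan(-64.6°) tan(+38.700°) = 1.6872 ≥ 1 ⇒ polar night, H₀ = 0 and Q̄ = 0.
Inverse-square distance factor (a/d)² = 1.0441² = 1.090145.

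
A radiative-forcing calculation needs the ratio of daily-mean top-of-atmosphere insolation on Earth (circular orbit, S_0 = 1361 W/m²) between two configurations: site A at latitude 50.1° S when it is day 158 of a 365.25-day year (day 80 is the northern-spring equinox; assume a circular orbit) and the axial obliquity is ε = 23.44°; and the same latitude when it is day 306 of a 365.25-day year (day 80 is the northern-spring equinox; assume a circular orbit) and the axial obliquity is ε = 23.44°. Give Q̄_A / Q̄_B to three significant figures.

Q̄_A / Q̄_B ≈ 0.205

— Configuration A (ϕ=-50.1°):
Solar longitude: L_s = 360° × (158 − 80)/365.25 = 76.879°.
sin δ = sin 23.44° × sin 76.879° = 0.38740, so δ = +22.793°.
cos h₀ = −tan(-50.1°) tan(+22.793°) = 0.5026, h₀ = 1.0442 rad.
Bracket: h₀ sin ϕ sin δ + cos ϕ cos δ sin h₀ = 1.0442×-0.76717×0.38740 + 0.64145×0.92191×0.86453 = -0.310338 + 0.511248 = 0.200910.
Q̄ = (S_0/π) × [bracket] = (1361/π) × 0.200910 = 87.038 W/m².
— Configuration B (ϕ=-50.1°):
Solar longitude: L_s = 360° × (306 − 80)/365.25 = 222.752°.
sin δ = sin 23.44° × sin 222.752° = -0.27003, so δ = -15.666°.
cos h₀ = −tan(-50.1°) tan(-15.666°) = -0.3354, h₀ = 1.9128 rad.
Bracket: h₀ sin ϕ sin δ + cos ϕ cos δ sin h₀ = 1.9128×-0.76717×-0.27003 + 0.64145×0.96285×0.94207 = 0.396254 + 0.581841 = 0.978095.
Q̄ = (S_0/π) × [bracket] = (1361/π) × 0.978095 = 423.73 W/m².
Ratio Q̄_A / Q̄_B = 87.038 / 423.73 = 0.2054.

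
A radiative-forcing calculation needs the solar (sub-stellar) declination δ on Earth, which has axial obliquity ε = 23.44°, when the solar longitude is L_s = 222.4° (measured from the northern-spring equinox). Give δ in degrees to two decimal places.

sin δ = sin ε · sin L_s = sin 23.44° × sin 222.4° = -0.268230.
δ = arcsin(-0.268230) = -15.56°.

δ = -15.56°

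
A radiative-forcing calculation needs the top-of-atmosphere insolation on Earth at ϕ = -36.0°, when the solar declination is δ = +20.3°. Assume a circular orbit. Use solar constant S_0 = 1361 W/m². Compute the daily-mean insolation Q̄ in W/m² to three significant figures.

Q̄ ≈ 202 W/m²

cos h₀ = −tan(-36.0°) tan(+20.300°) = 0.2688, h₀ = 1.2987 rad.
Bracket: h₀ sin ϕ sin δ + cos ϕ cos δ sin h₀ = 1.2987×-0.58779×0.34694 + 0.80902×0.93789×0.96321 = -0.264841 + 0.730857 = 0.466016.
Q̄ = (S_0/π) × [bracket] = (1361/π) × 0.466016 = 201.9 W/m².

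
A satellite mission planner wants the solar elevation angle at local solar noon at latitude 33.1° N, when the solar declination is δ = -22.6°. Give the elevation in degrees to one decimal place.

At local noon the hour angle is zero, so the zenith angle equals |φ − δ| = |+33.1° − (-22.600°)| = 55.700°.
Elevation = 90° − 55.700° = 34.3°.

34.3°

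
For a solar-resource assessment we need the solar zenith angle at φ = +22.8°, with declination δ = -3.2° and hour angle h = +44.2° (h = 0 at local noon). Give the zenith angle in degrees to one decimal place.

θ_z = 50.3°

cos θ_z = sin φ sin δ + cos φ cos δ cos h = -0.021632 + 0.659863 = 0.638231.
θ_z = arccos(0.638231) = 50.3°.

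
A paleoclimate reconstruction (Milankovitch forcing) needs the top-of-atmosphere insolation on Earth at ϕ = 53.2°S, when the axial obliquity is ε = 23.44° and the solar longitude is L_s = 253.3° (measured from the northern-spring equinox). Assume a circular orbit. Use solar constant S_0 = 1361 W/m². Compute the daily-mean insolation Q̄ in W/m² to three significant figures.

Q̄ ≈ 485 W/m²

Solar declination: sin δ = sin ε · sin L_s = sin 23.44° × sin 253.3° = -0.38101, so δ = -22.396°.
cos h₀ = −tan(-53.2°) tan(-22.396°) = -0.5509, h₀ = 2.1542 rad.
Bracket: h₀ sin ϕ sin δ + cos ϕ cos δ sin h₀ = 2.1542×-0.80073×-0.38101 + 0.59902×0.92457×0.83460 = 0.657217 + 0.462231 = 1.119448.
Q̄ = (S_0/π) × [bracket] = (1361/π) × 1.119448 = 485.0 W/m².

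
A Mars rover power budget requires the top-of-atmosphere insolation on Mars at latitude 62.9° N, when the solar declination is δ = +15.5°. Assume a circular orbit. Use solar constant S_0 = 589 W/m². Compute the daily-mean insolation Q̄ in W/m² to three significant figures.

cos h₀ = −tan(+62.9°) tan(+15.500°) = -0.5419, h₀ = 2.1435 rad.
Bracket: h₀ sin ϕ sin δ + cos ϕ cos δ sin h₀ = 2.1435×0.89021×0.26724 + 0.45554×0.96363×0.84042 = 0.509938 + 0.368921 = 0.878859.
Q̄ = (S_0/π) × [bracket] = (589/π) × 0.878859 = 164.8 W/m².

Q̄ ≈ 165 W/m²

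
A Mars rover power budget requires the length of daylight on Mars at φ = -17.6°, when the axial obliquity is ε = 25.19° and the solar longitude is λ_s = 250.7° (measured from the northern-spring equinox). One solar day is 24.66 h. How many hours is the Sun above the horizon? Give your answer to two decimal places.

Solar declination: sin δ = sin ε · sin λ_s = sin 25.19° × sin 250.7° = -0.40170, so δ = -23.685°.
cos H₀ = −tan φ · tan δ = −tan(-17.6°) × tan(-23.685°) = -0.1391, so H₀ = 1.7104 rad = 98.00°.
Daylight = 2H₀/(2π) × 24.66 h = (1.7104/π) × 24.66 = 13.43 h.

13.43 h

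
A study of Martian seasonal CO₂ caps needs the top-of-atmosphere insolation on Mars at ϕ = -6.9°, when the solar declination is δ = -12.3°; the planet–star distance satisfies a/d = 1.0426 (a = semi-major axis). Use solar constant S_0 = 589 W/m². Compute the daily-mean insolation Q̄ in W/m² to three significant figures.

Q̄ ≈ 206 W/m²

cos h₀ = −tan(-6.9°) tan(-12.300°) = -0.0264, h₀ = 1.5972 rad.
Bracket: h₀ sin ϕ sin δ + cos ϕ cos δ sin h₀ = 1.5972×-0.12014×-0.21303 + 0.99276×0.97705×0.99965 = 0.040878 + 0.969637 = 1.010515.
Inverse-square distance factor (a/d)² = 1.0426² = 1.087015.
Q̄ = (S_0/π) × 1.087015 × [bracket] = (589/π) × 1.087015 × 1.010515 = 205.9 W/m².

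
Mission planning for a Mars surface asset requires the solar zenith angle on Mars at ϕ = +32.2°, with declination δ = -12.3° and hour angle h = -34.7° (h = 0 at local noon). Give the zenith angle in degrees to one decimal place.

cos θ_z = sin ϕ sin δ + cos ϕ cos δ cos h = -0.113519 + 0.679723 = 0.566204.
θ_z = arccos(0.566204) = 55.5°.

θ_z = 55.5°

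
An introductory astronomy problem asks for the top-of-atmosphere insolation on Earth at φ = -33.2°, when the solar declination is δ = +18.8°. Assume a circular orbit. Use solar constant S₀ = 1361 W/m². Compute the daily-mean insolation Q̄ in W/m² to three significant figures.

cos H₀ = −tan(-33.2°) tan(+18.800°) = 0.2228, H₀ = 1.3461 rad.
Bracket: H₀ sin φ sin δ + cos φ cos δ sin H₀ = 1.3461×-0.54756×0.32227 + 0.83676×0.94665×0.97487 = -0.237536 + 0.772213 = 0.534677.
Q̄ = (S₀/π) × [bracket] = (1361/π) × 0.534677 = 231.6 W/m².

Q̄ ≈ 232 W/m²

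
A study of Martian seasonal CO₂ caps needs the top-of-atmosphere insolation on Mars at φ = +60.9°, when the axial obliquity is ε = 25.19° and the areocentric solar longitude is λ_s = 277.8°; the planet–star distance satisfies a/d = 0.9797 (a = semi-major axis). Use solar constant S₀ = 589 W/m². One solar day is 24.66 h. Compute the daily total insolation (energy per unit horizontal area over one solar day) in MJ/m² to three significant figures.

0.447 MJ/m²

sin δ = sin 25.19° × sin 277.8° = -0.42168, so δ = -24.941°.
cos H₀ = −tan(+60.9°) tan(-24.941°) = 0.8355, H₀ = 0.5817 rad.
Bracket: H₀ sin φ sin δ + cos φ cos δ sin H₀ = 0.5817×0.87377×-0.42168 + 0.48634×0.90674×0.54944 = -0.214328 + 0.242294 = 0.027966.
Inverse-square distance factor (a/d)² = 0.9797² = 0.959812.
Q̄ = (S₀/π) × 0.959812 × [bracket] = (589/π) × 0.959812 × 0.027966 = 5.0325 W/m².
Daily total = Q̄ × 24.66 h × 3600 s/h = 5.0325 × 24.66 × 3600 / 10⁶ = 0.4468 MJ/m².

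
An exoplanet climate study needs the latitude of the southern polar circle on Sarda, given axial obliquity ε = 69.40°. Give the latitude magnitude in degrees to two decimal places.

20.60°

The polar circle is the lowest latitude that experiences at least one full rotation of continuous darkness at the northern-summer solstice; it lies at |φ| = 90° − ε = 90° − 69.40° = 20.60°.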